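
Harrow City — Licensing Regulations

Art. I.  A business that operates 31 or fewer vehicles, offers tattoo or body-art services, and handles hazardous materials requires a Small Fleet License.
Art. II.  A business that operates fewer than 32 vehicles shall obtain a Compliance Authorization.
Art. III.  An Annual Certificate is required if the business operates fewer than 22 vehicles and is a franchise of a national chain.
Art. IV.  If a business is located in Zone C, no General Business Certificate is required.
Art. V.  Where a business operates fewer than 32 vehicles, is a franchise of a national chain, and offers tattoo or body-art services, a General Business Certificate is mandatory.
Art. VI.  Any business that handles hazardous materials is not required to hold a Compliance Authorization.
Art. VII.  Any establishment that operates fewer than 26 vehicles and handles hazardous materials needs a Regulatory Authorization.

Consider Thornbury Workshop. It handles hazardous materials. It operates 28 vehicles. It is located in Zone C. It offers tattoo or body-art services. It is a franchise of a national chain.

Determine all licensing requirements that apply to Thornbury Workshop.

Art. I. vehicles 28 ≤ 31; offers tattoo or body-art services; handles hazardous materials → Small Fleet License required.
Art. II. vehicles 28 < 32 → Compliance Authorization required.
Art. III. vehicles 28 ≥ 22; is a franchise of a national chain → Annual Certificate not required.
Art. IV. is located in Zone C → exempt from General Business Certificate.
Art. V. vehicles 28 < 32; is a franchise of a national chain; offers tattoo or body-art services → General Business Certificate required.
Art. VI. handles hazardous materials → exempt from Compliance Authorization.
Art. VII. vehicles 28 ≥ 26; handles hazardous materials → Regulatory Authorization not required.

Small Fleet License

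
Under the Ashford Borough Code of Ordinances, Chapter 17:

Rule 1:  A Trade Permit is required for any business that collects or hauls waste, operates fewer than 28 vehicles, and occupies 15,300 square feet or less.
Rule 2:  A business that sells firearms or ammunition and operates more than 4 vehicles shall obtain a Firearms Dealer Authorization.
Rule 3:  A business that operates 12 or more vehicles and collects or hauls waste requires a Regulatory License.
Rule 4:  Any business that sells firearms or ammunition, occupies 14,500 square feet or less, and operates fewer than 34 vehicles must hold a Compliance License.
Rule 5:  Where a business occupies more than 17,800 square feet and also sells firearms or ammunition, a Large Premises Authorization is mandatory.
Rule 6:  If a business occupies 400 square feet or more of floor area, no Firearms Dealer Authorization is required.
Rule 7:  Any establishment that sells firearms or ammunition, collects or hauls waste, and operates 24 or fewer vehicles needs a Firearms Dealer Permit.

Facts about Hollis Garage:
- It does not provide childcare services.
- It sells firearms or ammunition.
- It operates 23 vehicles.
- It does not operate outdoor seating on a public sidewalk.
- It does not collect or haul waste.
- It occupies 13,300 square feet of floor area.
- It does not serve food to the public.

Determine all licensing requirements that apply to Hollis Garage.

Compliance License

Rule 1: does not collect or haul waste; vehicles 23 < 28; floor area 13,300 square feet ≤ 15,300 square feet → Trade Permit not required.
Rule 2: sells firearms or ammunition; vehicles 23 > 4 → Firearms Dealer Authorization required.
Rule 3: vehicles 23 ≥ 12; does not collect or haul waste → Regulatory License not required.
Rule 4: sells firearms or ammunition; floor area 13,300 square feet ≤ 14,500 square feet; vehicles 23 < 34 → Compliance License required.
Rule 5: floor area 13,300 square feet ≤ 17,800 square feet; sells firearms or ammunition → Large Premises Authorization not required.
Rule 6: floor area 13,300 square feet ≥ 400 square feet → exempt from Firearms Dealer Authorization.
Rule 7: sells firearms or ammunition; does not collect or haul waste; vehicles 23 ≤ 24 → Firearms Dealer Permit not required.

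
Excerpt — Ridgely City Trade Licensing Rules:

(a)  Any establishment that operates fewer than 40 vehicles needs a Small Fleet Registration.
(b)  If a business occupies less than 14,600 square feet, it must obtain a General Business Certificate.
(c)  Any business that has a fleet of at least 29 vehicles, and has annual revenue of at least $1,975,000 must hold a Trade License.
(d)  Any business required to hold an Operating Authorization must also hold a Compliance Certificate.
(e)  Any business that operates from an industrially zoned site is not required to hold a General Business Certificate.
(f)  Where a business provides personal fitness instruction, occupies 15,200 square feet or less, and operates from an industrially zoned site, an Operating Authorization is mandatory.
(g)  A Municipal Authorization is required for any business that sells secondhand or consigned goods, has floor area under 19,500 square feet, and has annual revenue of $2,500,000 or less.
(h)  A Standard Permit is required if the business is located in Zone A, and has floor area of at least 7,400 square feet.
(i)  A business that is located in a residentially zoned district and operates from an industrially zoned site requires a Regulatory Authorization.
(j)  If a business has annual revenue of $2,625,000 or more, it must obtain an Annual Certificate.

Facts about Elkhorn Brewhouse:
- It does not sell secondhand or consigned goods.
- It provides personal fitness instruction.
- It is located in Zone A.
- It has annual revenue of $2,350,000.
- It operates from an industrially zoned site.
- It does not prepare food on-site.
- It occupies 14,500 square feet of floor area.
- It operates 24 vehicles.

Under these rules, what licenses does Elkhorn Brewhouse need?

(a) vehicles 24 < 40 → Small Fleet Registration required.
(b) floor area 14,500 square feet < 14,600 square feet → General Business Certificate required.
(c) vehicles 24 < 29; revenue $2,350,000 ≥ $1,975,000 → Trade License not required.
(d) Operating Authorization is required → Compliance Certificate also required.
(e) operates from an industrially zoned site → exempt from General Business Certificate.
(f) provides personal fitness instruction; floor area 14,500 square feet ≤ 15,200 square feet; operates from an industrially zoned site → Operating Authorization required.
(g) does not sell secondhand or consigned goods; floor area 14,500 square feet < 19,500 square feet; revenue $2,350,000 ≤ $2,500,000 → Municipal Authorization not required.
(h) is located in Zone A; floor area 14,500 square feet ≥ 7,400 square feet → Standard Permit required.
(i) is located in Zone A (not: is located in a residentially zoned district); operates from an industrially zoned site → Regulatory Authorization not required.
(j) revenue $2,350,000 < $2,625,000 → Annual Certificate not required.

Compliance Certificate, Operating Authorization, Small Fleet Registration, Standard Permit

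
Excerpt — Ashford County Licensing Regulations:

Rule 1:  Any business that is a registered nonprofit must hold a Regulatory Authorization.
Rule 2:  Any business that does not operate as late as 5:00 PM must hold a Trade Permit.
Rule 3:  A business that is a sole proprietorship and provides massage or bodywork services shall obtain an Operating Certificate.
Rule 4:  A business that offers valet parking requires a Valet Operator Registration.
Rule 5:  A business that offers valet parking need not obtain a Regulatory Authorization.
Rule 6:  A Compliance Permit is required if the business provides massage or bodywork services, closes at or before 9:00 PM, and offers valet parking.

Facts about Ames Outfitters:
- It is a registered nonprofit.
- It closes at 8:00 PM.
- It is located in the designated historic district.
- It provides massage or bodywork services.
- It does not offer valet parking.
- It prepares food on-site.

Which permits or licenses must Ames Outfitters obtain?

Regulatory Authorization

Rule 1: is a registered nonprofit → Regulatory Authorization required.
Rule 2: closes 8:00 PM, after 5:00 PM → Trade Permit not required.
Rule 3: is a registered nonprofit (not: is a sole proprietorship); provides massage or bodywork services → Operating Certificate not required.
Rule 4: does not offer valet parking → Valet Operator Registration not required.
Rule 5: does not offer valet parking → Regulatory Authorization exemption does not apply.
Rule 6: provides massage or bodywork services; closes 8:00 PM, at/before 9:00 PM; does not offer valet parking → Compliance Permit not required.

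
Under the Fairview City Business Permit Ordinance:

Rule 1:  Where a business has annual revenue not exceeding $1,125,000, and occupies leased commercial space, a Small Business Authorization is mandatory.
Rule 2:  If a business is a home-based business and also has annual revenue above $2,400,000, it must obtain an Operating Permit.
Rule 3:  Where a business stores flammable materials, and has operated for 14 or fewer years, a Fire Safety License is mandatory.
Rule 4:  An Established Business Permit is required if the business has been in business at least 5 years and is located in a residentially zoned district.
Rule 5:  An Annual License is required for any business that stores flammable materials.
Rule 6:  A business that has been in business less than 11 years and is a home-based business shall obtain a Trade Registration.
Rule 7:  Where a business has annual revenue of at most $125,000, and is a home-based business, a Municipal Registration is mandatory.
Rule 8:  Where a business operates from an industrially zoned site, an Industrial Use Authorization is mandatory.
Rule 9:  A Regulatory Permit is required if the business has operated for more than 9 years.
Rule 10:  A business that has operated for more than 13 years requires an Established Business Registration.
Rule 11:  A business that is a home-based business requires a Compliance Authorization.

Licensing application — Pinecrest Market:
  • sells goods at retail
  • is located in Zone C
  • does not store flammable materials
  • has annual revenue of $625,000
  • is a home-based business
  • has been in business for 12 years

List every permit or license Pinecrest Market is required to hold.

Rule 1: revenue $625,000 ≤ $1,125,000; is a home-based business (not: occupies leased commercial space) → Small Business Authorization not required.
Rule 2: is a home-based business; revenue $625,000 ≤ $2,400,000 → Operating Permit not required.
Rule 3: does not store flammable materials; years in business 12 ≤ 14 → Fire Safety License not required.
Rule 4: years in business 12 ≥ 5; is located in Zone C (not: is located in a residentially zoned district) → Established Business Permit not required.
Rule 5: does not store flammable materials → Annual License not required.
Rule 6: years in business 12 ≥ 11; is a home-based business → Trade Registration not required.
Rule 7: revenue $625,000 > $125,000; is a home-based business → Municipal Registration not required.
Rule 8: is a home-based business (not: operates from an industrially zoned site) → Industrial Use Authorization not required.
Rule 9: years in business 12 > 9 → Regulatory Permit required.
Rule 10: years in business 12 ≤ 13 → Established Business Registration not required.
Rule 11: is a home-based business → Compliance Authorization required.

Compliance Authorization, Regulatory Permit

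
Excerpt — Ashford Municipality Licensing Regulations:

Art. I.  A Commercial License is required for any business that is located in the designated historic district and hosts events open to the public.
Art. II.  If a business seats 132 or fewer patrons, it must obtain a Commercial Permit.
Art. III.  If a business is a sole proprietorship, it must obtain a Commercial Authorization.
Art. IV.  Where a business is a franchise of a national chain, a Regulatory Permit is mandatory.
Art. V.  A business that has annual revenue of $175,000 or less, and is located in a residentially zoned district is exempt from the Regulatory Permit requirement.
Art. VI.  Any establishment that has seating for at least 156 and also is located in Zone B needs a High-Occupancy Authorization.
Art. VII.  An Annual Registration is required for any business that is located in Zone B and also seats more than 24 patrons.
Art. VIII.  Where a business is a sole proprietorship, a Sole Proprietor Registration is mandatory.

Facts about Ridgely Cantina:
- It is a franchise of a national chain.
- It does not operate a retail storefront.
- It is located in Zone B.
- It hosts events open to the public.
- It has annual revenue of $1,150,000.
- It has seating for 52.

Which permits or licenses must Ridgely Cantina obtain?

Art. I. is located in Zone B (not: is located in the designated historic district); hosts events open to the public → Commercial License not required.
Art. II. seating 52 ≤ 132 → Commercial Permit required.
Art. III. is a franchise of a national chain (not: is a sole proprietorship) → Commercial Authorization not required.
Art. IV. is a franchise of a national chain → Regulatory Permit required.
Art. V. revenue $1,150,000 > $175,000; is located in Zone B (not: is located in a residentially zoned district) → Regulatory Permit exemption does not apply.
Art. VI. seating 52 < 156; is located in Zone B → High-Occupancy Authorization not required.
Art. VII. is located in Zone B; seating 52 > 24 → Annual Registration required.
Art. VIII. is a franchise of a national chain (not: is a sole proprietorship) → Sole Proprietor Registration not required.

Annual Registration, Commercial Permit, Regulatory Permit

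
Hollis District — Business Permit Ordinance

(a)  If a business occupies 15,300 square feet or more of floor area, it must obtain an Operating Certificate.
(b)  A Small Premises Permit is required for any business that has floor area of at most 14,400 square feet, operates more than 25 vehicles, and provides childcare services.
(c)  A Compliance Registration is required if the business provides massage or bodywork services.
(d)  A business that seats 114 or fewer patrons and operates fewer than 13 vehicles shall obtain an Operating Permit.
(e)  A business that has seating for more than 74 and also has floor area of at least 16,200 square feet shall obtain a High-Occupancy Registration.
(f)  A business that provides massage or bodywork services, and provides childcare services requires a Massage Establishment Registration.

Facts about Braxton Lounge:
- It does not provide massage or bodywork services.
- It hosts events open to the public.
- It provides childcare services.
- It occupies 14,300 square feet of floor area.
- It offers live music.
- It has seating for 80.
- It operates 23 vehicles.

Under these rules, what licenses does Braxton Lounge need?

(a) floor area 14,300 square feet < 15,300 square feet → Operating Certificate not required.
(b) floor area 14,300 square feet ≤ 14,400 square feet; vehicles 23 ≤ 25; provides childcare services → Small Premises Permit not required.
(c) does not provide massage or bodywork services → Compliance Registration not required.
(d) seating 80 ≤ 114; vehicles 23 ≥ 13 → Operating Permit not required.
(e) seating 80 > 74; floor area 14,300 square feet < 16,200 square feet → High-Occupancy Registration not required.
(f) does not provide massage or bodywork services; provides childcare services → Massage Establishment Registration not required.

None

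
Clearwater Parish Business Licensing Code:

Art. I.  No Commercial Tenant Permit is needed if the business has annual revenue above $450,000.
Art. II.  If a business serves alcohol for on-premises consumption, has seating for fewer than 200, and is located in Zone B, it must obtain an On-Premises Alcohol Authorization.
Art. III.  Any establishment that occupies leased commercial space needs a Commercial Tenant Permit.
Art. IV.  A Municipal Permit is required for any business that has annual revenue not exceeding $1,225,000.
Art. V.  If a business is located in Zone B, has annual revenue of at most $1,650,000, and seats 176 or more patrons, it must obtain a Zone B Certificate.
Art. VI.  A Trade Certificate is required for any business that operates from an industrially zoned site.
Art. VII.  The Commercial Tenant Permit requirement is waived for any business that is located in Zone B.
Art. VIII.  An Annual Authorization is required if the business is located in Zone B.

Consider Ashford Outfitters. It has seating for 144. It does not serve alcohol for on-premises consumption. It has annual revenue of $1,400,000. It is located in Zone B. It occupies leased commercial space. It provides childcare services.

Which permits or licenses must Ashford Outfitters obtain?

Art. I. revenue $1,400,000 > $450,000 → exempt from Commercial Tenant Permit.
Art. II. does not serve alcohol for on-premises consumption; seating 144 < 200; is located in Zone B → On-Premises Alcohol Authorization not required.
Art. III. occupies leased commercial space → Commercial Tenant Permit required.
Art. IV. revenue $1,400,000 > $1,225,000 → Municipal Permit not required.
Art. V. is located in Zone B; revenue $1,400,000 ≤ $1,650,000; seating 144 < 176 → Zone B Certificate not required.
Art. VI. occupies leased commercial space (not: operates from an industrially zoned site) → Trade Certificate not required.
Art. VII. is located in Zone B → exempt from Commercial Tenant Permit.
Art. VIII. is located in Zone B → Annual Authorization required.

Annual Authorization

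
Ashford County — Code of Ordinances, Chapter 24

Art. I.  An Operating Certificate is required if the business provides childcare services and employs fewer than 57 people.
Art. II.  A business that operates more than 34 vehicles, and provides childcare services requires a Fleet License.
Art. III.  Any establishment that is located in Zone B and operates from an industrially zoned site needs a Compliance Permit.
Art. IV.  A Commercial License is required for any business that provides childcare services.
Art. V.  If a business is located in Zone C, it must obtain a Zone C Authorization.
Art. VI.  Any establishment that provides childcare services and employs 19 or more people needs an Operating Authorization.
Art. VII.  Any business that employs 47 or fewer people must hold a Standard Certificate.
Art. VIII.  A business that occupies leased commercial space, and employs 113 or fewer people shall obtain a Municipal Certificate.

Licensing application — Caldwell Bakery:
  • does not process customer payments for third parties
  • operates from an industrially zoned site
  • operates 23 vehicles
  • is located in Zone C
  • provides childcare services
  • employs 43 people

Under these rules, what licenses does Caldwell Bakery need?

Art. I. provides childcare services; employees 43 < 57 → Operating Certificate required.
Art. II. vehicles 23 ≤ 34; provides childcare services → Fleet License not required.
Art. III. is located in Zone C (not: is located in Zone B); operates from an industrially zoned site → Compliance Permit not required.
Art. IV. provides childcare services → Commercial License required.
Art. V. is located in Zone C → Zone C Authorization required.
Art. VI. provides childcare services; employees 43 ≥ 19 → Operating Authorization required.
Art. VII. employees 43 ≤ 47 → Standard Certificate required.
Art. VIII. operates from an industrially zoned site (not: occupies leased commercial space); employees 43 ≤ 113 → Municipal Certificate not required.

Commercial License, Operating Authorization, Operating Certificate, Standard Certificate, Zone C Authorization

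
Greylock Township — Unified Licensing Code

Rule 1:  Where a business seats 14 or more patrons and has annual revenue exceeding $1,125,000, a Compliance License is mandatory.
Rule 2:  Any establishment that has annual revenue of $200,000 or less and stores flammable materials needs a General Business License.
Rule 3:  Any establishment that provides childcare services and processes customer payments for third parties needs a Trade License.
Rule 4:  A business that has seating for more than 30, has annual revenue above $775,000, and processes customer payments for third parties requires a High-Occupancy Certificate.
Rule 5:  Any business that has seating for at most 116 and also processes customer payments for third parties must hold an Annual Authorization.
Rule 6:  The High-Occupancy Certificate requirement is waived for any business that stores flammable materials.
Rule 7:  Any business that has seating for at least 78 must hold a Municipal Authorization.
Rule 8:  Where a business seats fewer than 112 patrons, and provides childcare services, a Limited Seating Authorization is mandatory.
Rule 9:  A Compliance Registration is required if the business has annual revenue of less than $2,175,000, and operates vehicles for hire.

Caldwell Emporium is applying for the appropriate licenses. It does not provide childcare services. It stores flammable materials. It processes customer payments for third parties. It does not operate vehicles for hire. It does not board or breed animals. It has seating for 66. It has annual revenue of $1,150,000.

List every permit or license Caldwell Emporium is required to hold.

Rule 1: seating 66 ≥ 14; revenue $1,150,000 > $1,125,000 → Compliance License required.
Rule 2: revenue $1,150,000 > $200,000; stores flammable materials → General Business License not required.
Rule 3: does not provide childcare services; processes customer payments for third parties → Trade License not required.
Rule 4: seating 66 > 30; revenue $1,150,000 > $775,000; processes customer payments for third parties → High-Occupancy Certificate required.
Rule 5: seating 66 ≤ 116; processes customer payments for third parties → Annual Authorization required.
Rule 6: stores flammable materials → exempt from High-Occupancy Certificate.
Rule 7: seating 66 < 78 → Municipal Authorization not required.
Rule 8: seating 66 < 112; does not provide childcare services → Limited Seating Authorization not required.
Rule 9: revenue $1,150,000 < $2,175,000; does not operate vehicles for hire → Compliance Registration not required.

Annual Authorization, Compliance License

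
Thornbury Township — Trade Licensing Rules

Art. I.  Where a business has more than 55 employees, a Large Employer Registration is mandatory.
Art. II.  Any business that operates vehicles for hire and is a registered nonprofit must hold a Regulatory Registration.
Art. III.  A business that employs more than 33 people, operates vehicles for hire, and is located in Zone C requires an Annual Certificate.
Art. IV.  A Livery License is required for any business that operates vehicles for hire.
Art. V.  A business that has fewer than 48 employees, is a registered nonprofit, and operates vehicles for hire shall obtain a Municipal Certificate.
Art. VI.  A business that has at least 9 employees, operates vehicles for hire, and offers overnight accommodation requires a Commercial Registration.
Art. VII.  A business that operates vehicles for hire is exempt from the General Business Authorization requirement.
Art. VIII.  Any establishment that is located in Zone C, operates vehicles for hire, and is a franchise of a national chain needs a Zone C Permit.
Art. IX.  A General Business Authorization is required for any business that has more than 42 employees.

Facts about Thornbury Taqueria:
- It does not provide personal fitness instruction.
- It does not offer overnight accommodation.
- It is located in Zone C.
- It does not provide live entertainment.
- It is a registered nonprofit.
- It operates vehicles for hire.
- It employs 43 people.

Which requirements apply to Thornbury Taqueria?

Annual Certificate, Livery License, Municipal Certificate, Regulatory Registration

Art. I. employees 43 ≤ 55 → Large Employer Registration not required.
Art. II. operates vehicles for hire; is a registered nonprofit → Regulatory Registration required.
Art. III. employees 43 > 33; operates vehicles for hire; is located in Zone C → Annual Certificate required.
Art. IV. operates vehicles for hire → Livery License required.
Art. V. employees 43 < 48; is a registered nonprofit; operates vehicles for hire → Municipal Certificate required.
Art. VI. employees 43 ≥ 9; operates vehicles for hire; does not offer overnight accommodation → Commercial Registration not required.
Art. VII. operates vehicles for hire → exempt from General Business Authorization.
Art. VIII. is located in Zone C; operates vehicles for hire; is a registered nonprofit (not: is a franchise of a national chain) → Zone C Permit not required.
Art. IX. employees 43 > 42 → General Business Authorization required.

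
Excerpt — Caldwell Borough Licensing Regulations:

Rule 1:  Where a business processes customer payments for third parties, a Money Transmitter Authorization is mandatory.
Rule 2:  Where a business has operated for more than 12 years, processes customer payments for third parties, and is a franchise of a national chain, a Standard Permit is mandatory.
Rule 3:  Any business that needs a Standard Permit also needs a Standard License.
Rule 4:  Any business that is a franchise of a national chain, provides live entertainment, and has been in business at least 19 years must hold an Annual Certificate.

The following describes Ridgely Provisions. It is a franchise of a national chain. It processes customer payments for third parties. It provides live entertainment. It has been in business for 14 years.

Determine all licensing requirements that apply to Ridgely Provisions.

Money Transmitter Authorization, Standard License, Standard Permit

Rule 1: processes customer payments for third parties → Money Transmitter Authorization required.
Rule 2: years in business 14 > 12; processes customer payments for third parties; is a franchise of a national chain → Standard Permit required.
Rule 3: Standard Permit is required → Standard License also required.
Rule 4: is a franchise of a national chain; provides live entertainment; years in business 14 < 19 → Annual Certificate not required.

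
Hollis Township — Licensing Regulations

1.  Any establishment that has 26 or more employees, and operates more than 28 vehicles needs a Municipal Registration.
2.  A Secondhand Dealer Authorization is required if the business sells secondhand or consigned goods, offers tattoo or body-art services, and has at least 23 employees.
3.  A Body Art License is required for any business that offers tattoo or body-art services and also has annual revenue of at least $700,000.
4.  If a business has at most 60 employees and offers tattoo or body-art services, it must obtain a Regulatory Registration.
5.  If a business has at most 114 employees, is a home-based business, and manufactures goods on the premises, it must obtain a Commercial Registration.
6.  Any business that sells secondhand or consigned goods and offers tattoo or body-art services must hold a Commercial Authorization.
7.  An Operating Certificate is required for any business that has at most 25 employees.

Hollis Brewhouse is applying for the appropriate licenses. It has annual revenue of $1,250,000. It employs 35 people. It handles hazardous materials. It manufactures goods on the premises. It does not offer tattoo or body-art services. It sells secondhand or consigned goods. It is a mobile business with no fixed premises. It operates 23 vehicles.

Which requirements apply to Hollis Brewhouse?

None

1. employees 35 ≥ 26; vehicles 23 ≤ 28 → Municipal Registration not required.
2. sells secondhand or consigned goods; does not offer tattoo or body-art services; employees 35 ≥ 23 → Secondhand Dealer Authorization not required.
3. does not offer tattoo or body-art services; revenue $1,250,000 ≥ $700,000 → Body Art License not required.
4. employees 35 ≤ 60; does not offer tattoo or body-art services → Regulatory Registration not required.
5. employees 35 ≤ 114; is a mobile business with no fixed premises (not: is a home-based business); manufactures goods on the premises → Commercial Registration not required.
6. sells secondhand or consigned goods; does not offer tattoo or body-art services → Commercial Authorization not required.
7. employees 35 > 25 → Operating Certificate not required.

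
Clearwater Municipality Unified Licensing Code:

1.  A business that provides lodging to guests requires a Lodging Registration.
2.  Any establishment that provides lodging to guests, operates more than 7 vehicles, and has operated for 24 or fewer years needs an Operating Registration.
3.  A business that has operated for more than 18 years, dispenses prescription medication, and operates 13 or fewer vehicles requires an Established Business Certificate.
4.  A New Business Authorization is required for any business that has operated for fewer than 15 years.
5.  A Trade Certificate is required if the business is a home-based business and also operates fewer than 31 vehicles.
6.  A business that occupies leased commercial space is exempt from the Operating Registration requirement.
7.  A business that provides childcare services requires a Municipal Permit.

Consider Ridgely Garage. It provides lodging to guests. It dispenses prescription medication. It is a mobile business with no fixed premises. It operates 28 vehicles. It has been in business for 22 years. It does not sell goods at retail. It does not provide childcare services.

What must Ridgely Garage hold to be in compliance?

Lodging Registration, Operating Registration

1. provides lodging to guests → Lodging Registration required.
2. provides lodging to guests; vehicles 28 > 7; years in business 22 ≤ 24 → Operating Registration required.
3. years in business 22 > 18; dispenses prescription medication; vehicles 28 > 13 → Established Business Certificate not required.
4. years in business 22 ≥ 15 → New Business Authorization not required.
5. is a mobile business with no fixed premises (not: is a home-based business); vehicles 28 < 31 → Trade Certificate not required.
6. is a mobile business with no fixed premises (not: occupies leased commercial space) → Operating Registration exemption does not apply.
7. does not provide childcare services → Municipal Permit not required.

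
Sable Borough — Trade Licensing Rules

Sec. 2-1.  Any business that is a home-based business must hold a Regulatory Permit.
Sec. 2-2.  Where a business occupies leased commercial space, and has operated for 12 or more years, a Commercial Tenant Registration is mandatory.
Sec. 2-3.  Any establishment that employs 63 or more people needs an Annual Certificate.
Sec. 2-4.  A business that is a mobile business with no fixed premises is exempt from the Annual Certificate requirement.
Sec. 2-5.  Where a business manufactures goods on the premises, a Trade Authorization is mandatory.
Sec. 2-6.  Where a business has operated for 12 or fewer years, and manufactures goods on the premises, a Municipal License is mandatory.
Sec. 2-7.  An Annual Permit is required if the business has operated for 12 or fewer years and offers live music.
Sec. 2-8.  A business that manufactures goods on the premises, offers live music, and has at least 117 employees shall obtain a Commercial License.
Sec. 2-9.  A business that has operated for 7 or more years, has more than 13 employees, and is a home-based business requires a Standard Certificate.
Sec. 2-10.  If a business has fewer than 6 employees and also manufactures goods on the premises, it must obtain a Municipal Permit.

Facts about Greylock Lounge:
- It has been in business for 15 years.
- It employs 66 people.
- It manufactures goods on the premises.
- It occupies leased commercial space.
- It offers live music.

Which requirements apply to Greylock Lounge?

Sec. 2-1. occupies leased commercial space (not: is a home-based business) → Regulatory Permit not required.
Sec. 2-2. occupies leased commercial space; years in business 15 ≥ 12 → Commercial Tenant Registration required.
Sec. 2-3. employees 66 ≥ 63 → Annual Certificate required.
Sec. 2-4. occupies leased commercial space (not: is a mobile business with no fixed premises) → Annual Certificate exemption does not apply.
Sec. 2-5. manufactures goods on the premises → Trade Authorization required.
Sec. 2-6. years in business 15 > 12; manufactures goods on the premises → Municipal License not required.
Sec. 2-7. years in business 15 > 12; offers live music → Annual Permit not required.
Sec. 2-8. manufactures goods on the premises; offers live music; employees 66 < 117 → Commercial License not required.
Sec. 2-9. years in business 15 ≥ 7; employees 66 > 13; occupies leased commercial space (not: is a home-based business) → Standard Certificate not required.
Sec. 2-10. employees 66 ≥ 6; manufactures goods on the premises → Municipal Permit not required.

Annual Certificate, Commercial Tenant Registration, Trade Authorization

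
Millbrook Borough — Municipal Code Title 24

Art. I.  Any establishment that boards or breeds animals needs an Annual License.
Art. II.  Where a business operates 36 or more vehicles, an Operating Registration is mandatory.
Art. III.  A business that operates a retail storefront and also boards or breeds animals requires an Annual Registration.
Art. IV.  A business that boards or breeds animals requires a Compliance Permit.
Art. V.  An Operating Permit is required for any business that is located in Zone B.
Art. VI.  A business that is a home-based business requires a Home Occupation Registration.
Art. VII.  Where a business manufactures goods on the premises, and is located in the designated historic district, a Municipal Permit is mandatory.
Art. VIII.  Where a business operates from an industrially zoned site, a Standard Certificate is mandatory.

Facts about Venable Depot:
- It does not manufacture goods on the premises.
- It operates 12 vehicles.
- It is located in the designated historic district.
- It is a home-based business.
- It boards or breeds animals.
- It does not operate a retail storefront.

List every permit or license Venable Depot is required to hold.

Art. I. boards or breeds animals → Annual License required.
Art. II. vehicles 12 < 36 → Operating Registration not required.
Art. III. does not operate a retail storefront; boards or breeds animals → Annual Registration not required.
Art. IV. boards or breeds animals → Compliance Permit required.
Art. V. is located in the designated historic district (not: is located in Zone B) → Operating Permit not required.
Art. VI. is a home-based business → Home Occupation Registration required.
Art. VII. does not manufacture goods on the premises; is located in the designated historic district → Municipal Permit not required.
Art. VIII. is a home-based business (not: operates from an industrially zoned site) → Standard Certificate not required.

Annual License, Compliance Permit, Home Occupation Registration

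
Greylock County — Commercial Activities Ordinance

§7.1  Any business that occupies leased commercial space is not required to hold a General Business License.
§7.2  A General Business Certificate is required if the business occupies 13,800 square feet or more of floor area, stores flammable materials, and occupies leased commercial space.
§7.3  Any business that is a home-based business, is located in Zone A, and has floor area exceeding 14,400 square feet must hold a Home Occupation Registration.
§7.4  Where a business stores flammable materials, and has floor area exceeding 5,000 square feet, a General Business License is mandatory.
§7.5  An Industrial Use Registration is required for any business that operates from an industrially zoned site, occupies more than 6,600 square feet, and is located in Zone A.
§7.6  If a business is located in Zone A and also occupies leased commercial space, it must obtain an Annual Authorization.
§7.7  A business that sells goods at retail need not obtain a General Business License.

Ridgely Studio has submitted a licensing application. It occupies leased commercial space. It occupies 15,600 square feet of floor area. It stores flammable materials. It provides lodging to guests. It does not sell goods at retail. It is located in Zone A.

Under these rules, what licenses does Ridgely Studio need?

Annual Authorization, General Business Certificate

§7.1 occupies leased commercial space → exempt from General Business License.
§7.2 floor area 15,600 square feet ≥ 13,800 square feet; stores flammable materials; occupies leased commercial space → General Business Certificate required.
§7.3 occupies leased commercial space (not: is a home-based business); is located in Zone A; floor area 15,600 square feet > 14,400 square feet → Home Occupation Registration not required.
§7.4 stores flammable materials; floor area 15,600 square feet > 5,000 square feet → General Business License required.
§7.5 occupies leased commercial space (not: operates from an industrially zoned site); floor area 15,600 square feet > 6,600 square feet; is located in Zone A → Industrial Use Registration not required.
§7.6 is located in Zone A; occupies leased commercial space → Annual Authorization required.
§7.7 does not sell goods at retail → General Business License exemption does not apply.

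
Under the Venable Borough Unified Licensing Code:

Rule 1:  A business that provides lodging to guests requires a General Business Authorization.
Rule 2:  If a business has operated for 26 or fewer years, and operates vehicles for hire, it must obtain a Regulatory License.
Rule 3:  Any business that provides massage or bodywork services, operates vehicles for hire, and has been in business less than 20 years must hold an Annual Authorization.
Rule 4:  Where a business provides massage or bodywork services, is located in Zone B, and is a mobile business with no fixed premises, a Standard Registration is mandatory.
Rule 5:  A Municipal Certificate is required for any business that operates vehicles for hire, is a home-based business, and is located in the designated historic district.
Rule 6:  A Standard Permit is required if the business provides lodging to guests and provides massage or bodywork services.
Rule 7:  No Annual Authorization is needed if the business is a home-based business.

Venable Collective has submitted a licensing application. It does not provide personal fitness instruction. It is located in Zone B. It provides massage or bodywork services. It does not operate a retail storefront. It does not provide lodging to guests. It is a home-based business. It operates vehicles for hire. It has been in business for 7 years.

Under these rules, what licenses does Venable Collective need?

Rule 1: does not provide lodging to guests → General Business Authorization not required.
Rule 2: years in business 7 ≤ 26; operates vehicles for hire → Regulatory License required.
Rule 3: provides massage or bodywork services; operates vehicles for hire; years in business 7 < 20 → Annual Authorization required.
Rule 4: provides massage or bodywork services; is located in Zone B; is a home-based business (not: is a mobile business with no fixed premises) → Standard Registration not required.
Rule 5: operates vehicles for hire; is a home-based business; is located in Zone B (not: is located in the designated historic district) → Municipal Certificate not required.
Rule 6: does not provide lodging to guests; provides massage or bodywork services → Standard Permit not required.
Rule 7: is a home-based business → exempt from Annual Authorization.

Regulatory License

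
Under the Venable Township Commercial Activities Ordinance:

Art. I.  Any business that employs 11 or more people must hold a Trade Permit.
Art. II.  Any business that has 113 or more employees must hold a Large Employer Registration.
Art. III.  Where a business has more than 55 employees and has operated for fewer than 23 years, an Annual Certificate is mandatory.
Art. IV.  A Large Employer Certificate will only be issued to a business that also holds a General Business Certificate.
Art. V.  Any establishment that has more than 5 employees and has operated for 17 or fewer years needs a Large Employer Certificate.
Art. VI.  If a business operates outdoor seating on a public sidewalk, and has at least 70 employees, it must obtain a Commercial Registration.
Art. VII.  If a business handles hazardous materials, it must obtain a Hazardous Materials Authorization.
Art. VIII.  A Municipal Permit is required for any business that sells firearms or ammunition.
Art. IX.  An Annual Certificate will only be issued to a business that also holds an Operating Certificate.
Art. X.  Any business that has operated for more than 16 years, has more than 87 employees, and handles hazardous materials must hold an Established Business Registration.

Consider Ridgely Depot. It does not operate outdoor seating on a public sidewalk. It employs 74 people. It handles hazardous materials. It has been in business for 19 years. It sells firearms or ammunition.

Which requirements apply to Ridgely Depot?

Art. I. employees 74 ≥ 11 → Trade Permit required.
Art. II. employees 74 < 113 → Large Employer Registration not required.
Art. III. employees 74 > 55; years in business 19 < 23 → Annual Certificate required.
Art. IV. Large Employer Certificate is not required → no effect.
Art. V. employees 74 > 5; years in business 19 > 17 → Large Employer Certificate not required.
Art. VI. does not operate outdoor seating on a public sidewalk; employees 74 ≥ 70 → Commercial Registration not required.
Art. VII. handles hazardous materials → Hazardous Materials Authorization required.
Art. VIII. sells firearms or ammunition → Municipal Permit required.
Art. IX. Annual Certificate is required → Operating Certificate also required.
Art. X. years in business 19 > 16; employees 74 ≤ 87; handles hazardous materials → Established Business Registration not required.

Annual Certificate, Hazardous Materials Authorization, Municipal Permit, Operating Certificate, Trade Permit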